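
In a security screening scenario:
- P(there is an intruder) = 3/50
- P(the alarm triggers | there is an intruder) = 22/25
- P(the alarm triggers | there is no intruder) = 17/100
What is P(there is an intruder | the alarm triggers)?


Using Bayes' theorem:
P(A|B) = P(B|A)·P(A) / P(B)

P(the alarm triggers) = 22/25 × 3/50 + 17/100 × 47/50
= 33/625 + 799/5000 = 1063/5000

P(there is an intruder|the alarm triggers) = (33/625) / (1063/5000) = 264/1063

P(there is an intruder|the alarm triggers) = 264/1063 ≈ 24.84%


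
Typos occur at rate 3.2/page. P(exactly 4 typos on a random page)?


Poisson(λ=3.2): P(X=4) = e^(-λ)×λ^k/k!
= e^(-3.2) × 3.2^4 / 4!
≈ 0.04076220398 × 104.8576 / 24 ≈ 0.178093

P(X=4) ≈ 0.178093 ≈ 17.81%


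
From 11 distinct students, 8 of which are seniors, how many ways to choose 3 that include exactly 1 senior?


Choose 1 of the 8 seniors and 2 of the other 3 students:
C(8,1)×C(3,2) = 8×3 = 24

24


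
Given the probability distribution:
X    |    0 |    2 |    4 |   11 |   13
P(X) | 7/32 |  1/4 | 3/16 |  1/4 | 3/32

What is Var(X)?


E[X] = 167/32
E[X²] = 1603/32
Var(X) = E[X²] - (E[X])² = 1603/32 - 27889/1024 = 23407/1024

Var(X) = 23407/1024 ≈ 22.8584


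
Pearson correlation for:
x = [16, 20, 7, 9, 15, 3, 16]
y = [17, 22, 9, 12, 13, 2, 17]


n=7, Σx=86, Σy=92, Σxy=1356, Σx²=1276, Σy²=1460
r = (7×1356 - 86×92)/√((7×1276 - 86²)(7×1460 - 92²))
= 1580/√(1536×1756) = 1580/√2697216 ≈ 1580/1642.3203 ≈ 0.9621

r ≈ 0.9621


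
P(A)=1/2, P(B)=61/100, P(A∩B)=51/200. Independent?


P(A)×P(B) = 61/200
P(A∩B) = 51/200
Not equal → NOT independent

No, not independent


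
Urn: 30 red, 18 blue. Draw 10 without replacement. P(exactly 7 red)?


Hypergeometric: C(30,7)×C(18,3)/C(48,10)
= 2035800×816/6540715896 = 5324400/20963833

P(X=7) = 5324400/20963833 ≈ 25.40%


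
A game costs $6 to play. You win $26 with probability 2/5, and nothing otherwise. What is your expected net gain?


E[gain] = (26-6)×2/5 + (-6)×3/5
= 8 - 18/5 = 22/5

Expected net gain = $22/5 ≈ $4.40


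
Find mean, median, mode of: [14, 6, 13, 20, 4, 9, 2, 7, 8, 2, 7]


Sorted: [2, 2, 4, 6, 7, 7, 8, 9, 13, 14, 20]
Mean = 92/11
Median = 7
Freq: {14: 1, 6: 1, 13: 1, 20: 1, 4: 1, 9: 1, 2: 2, 7: 2, 8: 1}
Mode: [2, 7]

Mean=92/11, Median=7, Mode=[2, 7]


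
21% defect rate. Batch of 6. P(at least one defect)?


P(all good) = (79/100)^6 = 243087455521/1000000000000
P(≥1 defect) = 756912544479/1000000000000

P = 756912544479/1000000000000 ≈ 75.69%


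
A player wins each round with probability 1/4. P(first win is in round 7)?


Geometric: P(X=7) = (1-p)^(k-1)×p = (3/4)^6×1/4 = 729/16384

P(X=7) = 729/16384 ≈ 4.45%


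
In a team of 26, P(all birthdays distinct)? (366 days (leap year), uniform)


P(all different) = Π(366-i)/366 for i=0..25
= (366/366)×(365/366)×...×(341/366)
= 0.402786

P ≈ 0.4028 ≈ 40.28%


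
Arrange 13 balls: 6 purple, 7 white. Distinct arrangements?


13!/(6!×7!) = 1716

1716


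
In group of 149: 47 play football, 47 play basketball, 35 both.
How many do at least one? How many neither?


|A∪B| = 47+47-35 = 59
Neither = 149-59 = 90

At least one: 59; Neither: 90


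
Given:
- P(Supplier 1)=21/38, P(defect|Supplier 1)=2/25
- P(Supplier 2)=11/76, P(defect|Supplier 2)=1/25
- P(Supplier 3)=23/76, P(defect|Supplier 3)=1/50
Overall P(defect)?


P(B) = Σ P(B|Aᵢ)×P(Aᵢ)
  2/25×21/38 = 21/475
  1/25×11/76 = 11/1900
  1/50×23/76 = 23/3800
Sum = 213/3800

P(defect) = 213/3800 ≈ 5.61%


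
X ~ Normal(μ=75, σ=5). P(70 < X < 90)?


z₁=(70-75)/5=-1.0, z₂=(90-75)/5=3.0
P = Φ(3.0) - Φ(-1.0) = 0.998650 - 0.158655 = 0.839995 ≈ 0.8400

P(70 < X < 90) ≈ 0.8400


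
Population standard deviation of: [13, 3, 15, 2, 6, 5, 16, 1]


Mean = 61/8
  (13-61/8)²=1849/64
  (3-61/8)²=1369/64
  (15-61/8)²=3481/64
  (2-61/8)²=2025/64
  (6-61/8)²=169/64
  (5-61/8)²=441/64
  (16-61/8)²=4489/64
  (1-61/8)²=2809/64
Σ(x-μ)² = 2079/8
σ² = (2079/8)/8 = 2079/64

σ = √(2079/64) ≈ 5.6995


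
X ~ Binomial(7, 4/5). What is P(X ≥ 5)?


P(X ≥ 5) = Σ P(X=i) for i=5..7
P(X=5) = 21504/78125
P(X=6) = 28672/78125
P(X=7) = 16384/78125
Sum = 13312/15625

P(X ≥ 5) = 13312/15625 ≈ 85.20%


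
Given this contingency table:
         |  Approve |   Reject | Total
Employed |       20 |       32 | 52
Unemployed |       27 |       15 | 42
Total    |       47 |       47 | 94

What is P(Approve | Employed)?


P(Approve | Employed) = 20/(20+32) = 20/52 = 5/13

P(Approve|Employed) = 5/13 ≈ 38.46%


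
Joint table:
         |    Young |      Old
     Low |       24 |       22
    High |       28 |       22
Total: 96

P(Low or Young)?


P(Low∨Young) = P(Low) + P(Young) - P(Low∧Young)
= (46 + 52 - 24)/96 = 74/96 = 37/48

P = 37/48 ≈ 77.08%


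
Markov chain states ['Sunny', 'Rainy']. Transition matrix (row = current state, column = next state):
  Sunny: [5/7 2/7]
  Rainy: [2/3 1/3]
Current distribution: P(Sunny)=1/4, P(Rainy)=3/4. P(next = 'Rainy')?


P(next=Rainy) = Σᵢ P(now=i)×P(i→Rainy)
= 1/4×2/7 + 3/4×1/3
= 1/14 + 1/4 = 9/28

P = 9/28 ≈ 0.3214


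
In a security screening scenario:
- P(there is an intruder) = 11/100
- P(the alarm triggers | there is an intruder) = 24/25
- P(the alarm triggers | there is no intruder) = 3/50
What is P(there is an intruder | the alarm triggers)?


Using Bayes' theorem:
P(A|B) = P(B|A)·P(A) / P(B)

P(the alarm triggers) = 24/25 × 11/100 + 3/50 × 89/100
= 66/625 + 267/5000 = 159/1000

P(there is an intruder|the alarm triggers) = (66/625) / (159/1000) = 176/265

P(there is an intruder|the alarm triggers) = 176/265 ≈ 66.42%


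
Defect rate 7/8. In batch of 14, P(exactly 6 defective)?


Binomial: P(X=6) = C(14,6)×p^6×(1-p)^8
= 3003 × 117649/262144 × 1/16777216 = 353299947/4398046511104

P(X=6) = 353299947/4398046511104 ≈ 0.01%


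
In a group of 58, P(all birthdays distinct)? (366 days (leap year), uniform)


P(all different) = Π(366-i)/366 for i=0..57
= (366/366)×(365/366)×...×(309/366)
= 0.008451

P ≈ 0.0085 ≈ 0.85%


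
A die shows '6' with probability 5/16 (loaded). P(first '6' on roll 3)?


Geometric: P(X=3) = (1-p)^(k-1)×p = (11/16)^2×5/16 = 605/4096

P(X=3) = 605/4096 ≈ 14.77%


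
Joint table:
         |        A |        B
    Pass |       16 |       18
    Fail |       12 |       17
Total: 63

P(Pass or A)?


P(Pass∨A) = P(Pass) + P(A) - P(Pass∧A)
= (34 + 28 - 16)/63 = 46/63

P = 46/63 ≈ 73.02%


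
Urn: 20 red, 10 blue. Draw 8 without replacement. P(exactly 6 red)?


Hypergeometric: C(20,6)×C(10,2)/C(30,8)
= 38760×45/5852925 = 2584/8671

P(X=6) = 2584/8671 ≈ 29.80%


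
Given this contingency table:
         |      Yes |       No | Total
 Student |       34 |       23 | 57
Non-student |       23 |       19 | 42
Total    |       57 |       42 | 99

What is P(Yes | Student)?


P(Yes | Student) = 34/(34+23) = 34/57

P(Yes|Student) = 34/57 ≈ 59.65%


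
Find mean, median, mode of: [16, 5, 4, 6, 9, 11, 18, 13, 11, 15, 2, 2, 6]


Sorted: [2, 2, 4, 5, 6, 6, 9, 11, 11, 13, 15, 16, 18]
Mean = 118/13
Median = 9
Freq: {16: 1, 5: 1, 4: 1, 6: 2, 9: 1, 11: 2, 18: 1, 13: 1, 15: 1, 2: 2}
Mode: [2, 6, 11]

Mean=118/13, Median=9, Mode=[2, 6, 11]


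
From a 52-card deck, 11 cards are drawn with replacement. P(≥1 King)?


P(not a King) = 48/52 = 12/13
P(none in 11 draws) = (12/13)^11 = 743008370688/1792160394037
P(≥1 King) = 1 - 743008370688/1792160394037 = 1049152023349/1792160394037

P = 1049152023349/1792160394037 ≈ 58.54%


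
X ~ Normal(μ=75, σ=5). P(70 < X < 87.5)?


z₁=(70-75)/5=-1.0, z₂=(87.5-75)/5=2.5
P = Φ(2.5) - Φ(-1.0) = 0.993790 - 0.158655 = 0.835135 ≈ 0.8351

P(70 < X < 87.5) ≈ 0.8351


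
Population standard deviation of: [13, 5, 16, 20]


Mean = 54/4 = 27/2
  (13-27/2)²=1/4
  (5-27/2)²=289/4
  (16-27/2)²=25/4
  (20-27/2)²=169/4
Σ(x-μ)² = 121
σ² = 121/4

σ = √(121/4) ≈ 5.5000


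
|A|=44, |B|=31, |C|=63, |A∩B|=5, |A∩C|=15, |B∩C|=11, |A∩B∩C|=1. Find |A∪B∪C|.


|A∪B∪C| = 44+31+63-5-15-11+1 = 108

|A∪B∪C| = 108


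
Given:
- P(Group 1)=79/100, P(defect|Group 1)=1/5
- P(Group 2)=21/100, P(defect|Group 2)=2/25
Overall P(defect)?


P(B) = Σ P(B|Aᵢ)×P(Aᵢ)
  1/5×79/100 = 79/500
  2/25×21/100 = 21/1250
Sum = 437/2500

P(defect) = 437/2500 ≈ 17.48%


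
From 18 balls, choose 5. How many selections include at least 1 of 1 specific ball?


Complement: C(18,5) - C(17,5) = 8568 - 6188 = 2380

2380


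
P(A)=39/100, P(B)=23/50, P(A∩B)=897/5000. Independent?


P(A)×P(B) = 897/5000
P(A∩B) = 897/5000
Equal ✓ → Independent

Yes, independent


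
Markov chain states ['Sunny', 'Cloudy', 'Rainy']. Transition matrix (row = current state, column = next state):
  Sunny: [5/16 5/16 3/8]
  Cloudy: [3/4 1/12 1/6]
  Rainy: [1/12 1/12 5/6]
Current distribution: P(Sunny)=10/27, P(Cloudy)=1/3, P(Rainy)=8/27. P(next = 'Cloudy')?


P(next=Cloudy) = Σᵢ P(now=i)×P(i→Cloudy)
= 10/27×5/16 + 1/3×1/12 + 8/27×1/12
= 25/216 + 1/36 + 2/81 = 109/648

P = 109/648 ≈ 0.1682


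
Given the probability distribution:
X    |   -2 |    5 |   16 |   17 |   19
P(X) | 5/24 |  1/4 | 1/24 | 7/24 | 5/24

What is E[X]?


E[X] = Σ x·P(X=x)
= (-2)×(5/24) + (5)×(1/4) + (16)×(1/24) + (17)×(7/24) + (19)×(5/24)
= 125/12

E[X] = 125/12


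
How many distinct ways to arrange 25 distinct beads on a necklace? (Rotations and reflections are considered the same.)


Free circular arrangements: rotations and reflections both identified.
(n-1)!/2 = 24!/2 = 620448401733239439360000/2 = 310224200866619719680000

310224200866619719680000


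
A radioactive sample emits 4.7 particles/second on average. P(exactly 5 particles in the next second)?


Poisson(λ=4.7): P(X=5) = e^(-λ)×λ^k/k!
= e^(-4.7) × 4.7^5 / 5!
≈ 0.009095277102 × 2293.45007 / 120 ≈ 0.173830

P(X=5) ≈ 0.173830 ≈ 17.38%


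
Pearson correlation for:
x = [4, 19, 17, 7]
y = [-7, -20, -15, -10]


n=4, Σx=47, Σy=-52, Σxy=-733, Σx²=715, Σy²=774
r = (4×(-733) - 47×(-52))/√((4×715 - 47²)(4×774 - (-52)²))
= -488/√(651×392) = -488/√255192 ≈ -488/505.1653 ≈ -0.9660

r ≈ -0.9660


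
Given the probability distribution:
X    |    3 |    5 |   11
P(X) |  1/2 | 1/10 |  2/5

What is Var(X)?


E[X] = 32/5
E[X²] = 277/5
Var(X) = E[X²] - (E[X])² = 277/5 - 1024/25 = 361/25

Var(X) = 361/25 ≈ 14.4400


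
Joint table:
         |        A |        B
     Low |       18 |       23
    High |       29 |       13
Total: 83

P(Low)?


P(Low) = (18+23)/83 = 41/83

P(Low) = 41/83 ≈ 49.40%


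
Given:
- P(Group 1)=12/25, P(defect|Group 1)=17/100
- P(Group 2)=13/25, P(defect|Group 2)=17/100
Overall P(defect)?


P(B) = Σ P(B|Aᵢ)×P(Aᵢ)
  17/100×12/25 = 51/625
  17/100×13/25 = 221/2500
Sum = 17/100

P(defect) = 17/100 ≈ 17.00%


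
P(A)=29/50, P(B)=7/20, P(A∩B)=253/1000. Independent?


P(A)×P(B) = 203/1000
P(A∩B) = 253/1000
Not equal → NOT independent

No, not independent


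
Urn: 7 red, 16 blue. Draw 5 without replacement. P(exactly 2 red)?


Hypergeometric: C(7,2)×C(16,3)/C(23,5)
= 21×560/33649 = 1680/4807

P(X=2) = 1680/4807 ≈ 34.95%


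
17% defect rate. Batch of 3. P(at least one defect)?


P(all good) = (83/100)^3 = 571787/1000000
P(≥1 defect) = 428213/1000000

P = 428213/1000000 ≈ 42.82%


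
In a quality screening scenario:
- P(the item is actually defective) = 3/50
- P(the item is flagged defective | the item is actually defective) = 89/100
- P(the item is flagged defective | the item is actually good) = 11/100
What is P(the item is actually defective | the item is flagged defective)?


Using Bayes' theorem:
P(A|B) = P(B|A)·P(A) / P(B)

P(the item is flagged defective) = 89/100 × 3/50 + 11/100 × 47/50
= 267/5000 + 517/5000 = 98/625

P(the item is actually defective|the item is flagged defective) = (267/5000) / (98/625) = 267/784

P(the item is actually defective|the item is flagged defective) = 267/784 ≈ 34.06%


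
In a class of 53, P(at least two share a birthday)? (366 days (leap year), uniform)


P(all different) = Π(366-i)/366 for i=0..52
= 0.019079
P(match) = 1 - 0.019079 = 0.980921

P ≈ 0.9809 ≈ 98.09%


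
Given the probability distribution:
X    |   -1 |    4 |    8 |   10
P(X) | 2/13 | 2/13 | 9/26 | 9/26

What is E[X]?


E[X] = Σ x·P(X=x)
= (-1)×(2/13) + (4)×(2/13) + (8)×(9/26) + (10)×(9/26)
= 87/13

E[X] = 87/13


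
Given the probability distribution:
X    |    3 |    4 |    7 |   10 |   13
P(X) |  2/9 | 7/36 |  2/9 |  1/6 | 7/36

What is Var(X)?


E[X] = 259/36
E[X²] = 2359/36
Var(X) = E[X²] - (E[X])² = 2359/36 - 67081/1296 = 17843/1296

Var(X) = 17843/1296 ≈ 13.7677


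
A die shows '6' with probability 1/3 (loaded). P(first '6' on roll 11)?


Geometric: P(X=11) = (1-p)^(k-1)×p = (2/3)^10×1/3 = 1024/177147

P(X=11) = 1024/177147 ≈ 0.58%


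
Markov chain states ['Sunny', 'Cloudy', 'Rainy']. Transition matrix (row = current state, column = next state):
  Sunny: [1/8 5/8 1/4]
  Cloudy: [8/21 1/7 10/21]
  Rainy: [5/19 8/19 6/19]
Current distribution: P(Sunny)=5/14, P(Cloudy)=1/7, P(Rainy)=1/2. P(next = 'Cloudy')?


P(next=Cloudy) = Σᵢ P(now=i)×P(i→Cloudy)
= 5/14×5/8 + 1/7×1/7 + 1/2×8/19
= 25/112 + 1/49 + 4/19 = 6765/14896

P = 6765/14896 ≈ 0.4541


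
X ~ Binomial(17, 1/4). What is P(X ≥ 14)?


P(X ≥ 14) = Σ P(X=i) for i=14..17
P(X=14) = 2295/2147483648
P(X=15) = 153/2147483648
P(X=16) = 51/17179869184
P(X=17) = 1/17179869184
Sum = 4909/4294967296

P(X ≥ 14) = 4909/4294967296 ≈ 0.00%


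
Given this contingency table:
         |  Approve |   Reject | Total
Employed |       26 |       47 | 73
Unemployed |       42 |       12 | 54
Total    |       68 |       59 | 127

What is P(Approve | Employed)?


P(Approve | Employed) = 26/(26+47) = 26/73

P(Approve|Employed) = 26/73 ≈ 35.62%


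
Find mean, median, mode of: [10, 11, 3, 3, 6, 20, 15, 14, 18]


Sorted: [3, 3, 6, 10, 11, 14, 15, 18, 20]
Mean = 100/9
Median = 11
Freq: {10: 1, 11: 1, 3: 2, 6: 1, 20: 1, 15: 1, 14: 1, 18: 1}
Mode: [3]

Mean=100/9, Median=11, Mode=3


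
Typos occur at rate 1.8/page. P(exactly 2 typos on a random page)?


Poisson(λ=1.8): P(X=2) = e^(-λ)×λ^k/k!
= e^(-1.8) × 1.8^2 / 2!
≈ 0.1652988882 × 3.24 / 2 ≈ 0.267784

P(X=2) ≈ 0.267784 ≈ 26.78%


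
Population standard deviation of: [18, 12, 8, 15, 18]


Mean = 71/5
  (18-71/5)²=361/25
  (12-71/5)²=121/25
  (8-71/5)²=961/25
  (15-71/5)²=16/25
  (18-71/5)²=361/25
Σ(x-μ)² = 364/5
σ² = (364/5)/5 = 364/25

σ = √(364/25) ≈ 3.8158


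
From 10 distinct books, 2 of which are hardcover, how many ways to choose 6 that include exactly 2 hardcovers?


Choose 2 of the 2 hardcovers and 4 of the other 8 books:
C(2,2)×C(8,4) = 1×70 = 70

70


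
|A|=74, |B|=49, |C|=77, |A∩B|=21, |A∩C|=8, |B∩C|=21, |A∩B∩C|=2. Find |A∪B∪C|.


|A∪B∪C| = 74+49+77-21-8-21+2 = 152

|A∪B∪C| = 152


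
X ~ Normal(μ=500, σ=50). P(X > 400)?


z = (400-500)/50 = -2.0
P(X > 400) = 1 - P(Z ≤ -2.0) = 1 - 0.0228 = 0.9772

P(X > 400) ≈ 0.9772


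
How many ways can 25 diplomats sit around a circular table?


Circular arrangements of 25 distinct objects: fix one position to break rotational symmetry.
(n-1)! = 24! = 620448401733239439360000

620448401733239439360000


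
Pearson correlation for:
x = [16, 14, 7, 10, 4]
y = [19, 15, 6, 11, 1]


n=5, Σx=51, Σy=52, Σxy=670, Σx²=617, Σy²=744
r = (5×670 - 51×52)/√((5×617 - 51²)(5×744 - 52²))
= 698/√(484×1016) = 698/√491744 ≈ 698/701.2446 ≈ 0.9954

r ≈ 0.9954


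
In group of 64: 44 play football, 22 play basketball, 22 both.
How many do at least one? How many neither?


|A∪B| = 44+22-22 = 44
Neither = 64-44 = 20

At least one: 44; Neither: 20


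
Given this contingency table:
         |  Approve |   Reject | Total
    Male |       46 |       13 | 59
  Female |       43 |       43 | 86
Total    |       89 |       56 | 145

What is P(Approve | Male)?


P(Approve | Male) = 46/(46+13) = 46/59

P(Approve|Male) = 46/59 ≈ 77.97%


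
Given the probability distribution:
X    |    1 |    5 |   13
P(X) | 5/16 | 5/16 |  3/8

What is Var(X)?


E[X] = 27/4
E[X²] = 143/2
Var(X) = E[X²] - (E[X])² = 143/2 - 729/16 = 415/16

Var(X) = 415/16 ≈ 25.9375


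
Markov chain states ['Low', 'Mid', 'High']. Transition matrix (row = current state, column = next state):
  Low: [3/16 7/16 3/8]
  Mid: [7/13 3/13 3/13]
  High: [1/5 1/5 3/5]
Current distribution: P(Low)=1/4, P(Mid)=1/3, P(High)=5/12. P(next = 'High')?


P(next=High) = Σᵢ P(now=i)×P(i→High)
= 1/4×3/8 + 1/3×3/13 + 5/12×3/5
= 3/32 + 1/13 + 1/4 = 175/416

P = 175/416 ≈ 0.4207


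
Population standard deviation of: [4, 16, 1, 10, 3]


Mean = 34/5
  (4-34/5)²=196/25
  (16-34/5)²=2116/25
  (1-34/5)²=841/25
  (10-34/5)²=256/25
  (3-34/5)²=361/25
Σ(x-μ)² = 754/5
σ² = (754/5)/5 = 754/25

σ = √(754/25) ≈ 5.4918


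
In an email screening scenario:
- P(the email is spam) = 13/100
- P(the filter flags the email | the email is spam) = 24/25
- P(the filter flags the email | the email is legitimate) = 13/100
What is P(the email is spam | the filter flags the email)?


Using Bayes' theorem:
P(A|B) = P(B|A)·P(A) / P(B)

P(the filter flags the email) = 24/25 × 13/100 + 13/100 × 87/100
= 78/625 + 1131/10000 = 2379/10000

P(the email is spam|the filter flags the email) = (78/625) / (2379/10000) = 32/61

P(the email is spam|the filter flags the email) = 32/61 ≈ 52.46%


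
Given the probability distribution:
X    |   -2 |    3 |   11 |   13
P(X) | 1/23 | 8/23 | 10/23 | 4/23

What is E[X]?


E[X] = Σ x·P(X=x)
= (-2)×(1/23) + (3)×(8/23) + (11)×(10/23) + (13)×(4/23)
= 8

E[X] = 8


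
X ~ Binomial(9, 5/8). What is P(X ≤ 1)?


P(X ≤ 1) = Σ P(X=i) for i=0..1
P(X=0) = 19683/134217728
P(X=1) = 295245/134217728
Sum = 19683/8388608

P(X ≤ 1) = 19683/8388608 ≈ 0.23%


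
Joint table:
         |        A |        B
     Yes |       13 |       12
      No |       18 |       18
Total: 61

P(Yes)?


P(Yes) = (13+12)/61 = 25/61

P(Yes) = 25/61 ≈ 40.98%


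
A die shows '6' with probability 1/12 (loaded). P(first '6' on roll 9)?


Geometric: P(X=9) = (1-p)^(k-1)×p = (11/12)^8×1/12 = 214358881/5159780352

P(X=9) = 214358881/5159780352 ≈ 4.15%


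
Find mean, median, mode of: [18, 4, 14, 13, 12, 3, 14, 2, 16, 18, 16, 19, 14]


Sorted: [2, 3, 4, 12, 13, 14, 14, 14, 16, 16, 18, 18, 19]
Mean = 163/13
Median = 14
Freq: {18: 2, 4: 1, 14: 3, 13: 1, 12: 1, 3: 1, 2: 1, 16: 2, 19: 1}
Mode: [14]

Mean=163/13, Median=14, Mode=14


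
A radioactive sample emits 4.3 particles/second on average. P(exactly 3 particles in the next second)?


Poisson(λ=4.3): P(X=3) = e^(-λ)×λ^k/k!
= e^(-4.3) × 4.3^3 / 3!
≈ 0.01356855901 × 79.507 / 6 ≈ 0.179799

P(X=3) ≈ 0.179799 ≈ 17.98%


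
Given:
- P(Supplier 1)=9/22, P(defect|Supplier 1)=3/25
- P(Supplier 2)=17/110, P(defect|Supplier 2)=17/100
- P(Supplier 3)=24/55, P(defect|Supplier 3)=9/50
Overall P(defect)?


P(B) = Σ P(B|Aᵢ)×P(Aᵢ)
  3/25×9/22 = 27/550
  17/100×17/110 = 289/11000
  9/50×24/55 = 108/1375
Sum = 1693/11000

P(defect) = 1693/11000 ≈ 15.39%


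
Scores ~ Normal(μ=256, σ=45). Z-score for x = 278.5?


z = (x - μ)/σ = (278.5 - 256)/45 = 0.5

z = 0.5


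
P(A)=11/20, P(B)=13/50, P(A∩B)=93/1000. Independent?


P(A)×P(B) = 143/1000
P(A∩B) = 93/1000
Not equal → NOT independent

No, not independent


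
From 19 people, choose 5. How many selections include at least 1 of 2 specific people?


Complement: C(19,5) - C(17,5) = 11628 - 6188 = 5440

5440


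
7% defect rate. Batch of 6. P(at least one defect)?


P(all good) = (93/100)^6 = 646990183449/1000000000000
P(≥1 defect) = 353009816551/1000000000000

P = 353009816551/1000000000000 ≈ 35.30%


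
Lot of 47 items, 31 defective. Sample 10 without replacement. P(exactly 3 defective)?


Hypergeometric: C(31,3)×C(16,7)/C(47,10)
= 4495×11440/5178066751 = 359600/36210257

P(X=3) = 359600/36210257 ≈ 0.99%


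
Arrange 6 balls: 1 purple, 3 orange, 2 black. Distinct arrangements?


6!/(1!×3!×2!) = 60

60


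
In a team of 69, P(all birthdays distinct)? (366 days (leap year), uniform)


P(all different) = Π(366-i)/366 for i=0..68
= (366/366)×(365/366)×...×(298/366)
= 0.001057

P ≈ 0.0011 ≈ 0.11%


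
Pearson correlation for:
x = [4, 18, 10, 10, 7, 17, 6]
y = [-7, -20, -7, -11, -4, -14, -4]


n=7, Σx=72, Σy=-67, Σxy=-858, Σx²=914, Σy²=847
r = (7×(-858) - 72×(-67))/√((7×914 - 72²)(7×847 - (-67)²))
= -1182/√(1214×1440) = -1182/√1748160 ≈ -1182/1322.1800 ≈ -0.8940

r ≈ -0.8940


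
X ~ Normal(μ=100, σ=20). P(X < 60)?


z = (60-100)/20 = -2.0
P(Z < -2.0) = 0.0228

P(X < 60) ≈ 0.0228


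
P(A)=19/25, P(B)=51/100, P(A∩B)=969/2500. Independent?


P(A)×P(B) = 969/2500
P(A∩B) = 969/2500
Equal ✓ → Independent

Yes, independent


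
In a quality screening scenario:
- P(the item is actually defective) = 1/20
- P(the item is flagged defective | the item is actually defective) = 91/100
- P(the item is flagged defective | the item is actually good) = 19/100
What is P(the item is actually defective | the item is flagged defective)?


Using Bayes' theorem:
P(A|B) = P(B|A)·P(A) / P(B)

P(the item is flagged defective) = 91/100 × 1/20 + 19/100 × 19/20
= 91/2000 + 361/2000 = 113/500

P(the item is actually defective|the item is flagged defective) = (91/2000) / (113/500) = 91/452

P(the item is actually defective|the item is flagged defective) = 91/452 ≈ 20.13%


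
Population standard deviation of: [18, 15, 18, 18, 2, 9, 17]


Mean = 97/7
  (18-97/7)²=841/49
  (15-97/7)²=64/49
  (18-97/7)²=841/49
  (18-97/7)²=841/49
  (2-97/7)²=6889/49
  (9-97/7)²=1156/49
  (17-97/7)²=484/49
Σ(x-μ)² = 1588/7
σ² = (1588/7)/7 = 1588/49

σ = √(1588/49) ≈ 5.6928


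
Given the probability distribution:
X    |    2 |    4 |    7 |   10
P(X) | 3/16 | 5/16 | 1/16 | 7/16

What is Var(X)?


E[X] = 103/16
E[X²] = 841/16
Var(X) = E[X²] - (E[X])² = 841/16 - 10609/256 = 2847/256

Var(X) = 2847/256 ≈ 11.1211


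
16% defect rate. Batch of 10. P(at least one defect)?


P(all good) = (21/25)^10 = 16679880978201/95367431640625
P(≥1 defect) = 78687550662424/95367431640625

P = 78687550662424/95367431640625 ≈ 82.51%


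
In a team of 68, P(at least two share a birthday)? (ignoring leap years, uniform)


P(all different) = Π(365-i)/365 for i=0..67
= 0.001274
P(match) = 1 - 0.001274 = 0.998726

P ≈ 0.9987 ≈ 99.87%


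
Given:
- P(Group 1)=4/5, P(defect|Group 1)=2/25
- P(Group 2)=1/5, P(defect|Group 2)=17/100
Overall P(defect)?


P(B) = Σ P(B|Aᵢ)×P(Aᵢ)
  2/25×4/5 = 8/125
  17/100×1/5 = 17/500
Sum = 49/500

P(defect) = 49/500 ≈ 9.80%


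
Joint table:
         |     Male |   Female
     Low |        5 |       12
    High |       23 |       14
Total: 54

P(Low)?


P(Low) = (5+12)/54 = 17/54

P(Low) = 17/54 ≈ 31.48%


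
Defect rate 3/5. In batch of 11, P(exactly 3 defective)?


Binomial: P(X=3) = C(11,3)×p^3×(1-p)^8
= 165 × 27/125 × 256/390625 = 228096/9765625

P(X=3) = 228096/9765625 ≈ 2.34%


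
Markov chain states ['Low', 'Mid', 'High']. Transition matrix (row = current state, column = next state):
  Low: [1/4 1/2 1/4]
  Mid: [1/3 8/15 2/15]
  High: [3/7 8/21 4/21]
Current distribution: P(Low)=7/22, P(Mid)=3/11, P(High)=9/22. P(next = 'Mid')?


P(next=Mid) = Σᵢ P(now=i)×P(i→Mid)
= 7/22×1/2 + 3/11×8/15 + 9/22×8/21
= 7/44 + 8/55 + 12/77 = 709/1540

P = 709/1540 ≈ 0.4604


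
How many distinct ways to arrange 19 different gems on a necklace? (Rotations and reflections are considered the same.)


Free circular arrangements: rotations and reflections both identified.
(n-1)!/2 = 18!/2 = 6402373705728000/2 = 3201186852864000

3201186852864000


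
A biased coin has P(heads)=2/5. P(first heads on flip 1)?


Geometric: P(X=1) = (1-p)^(k-1)×p = (3/5)^0×2/5 = 2/5

P(X=1) = 2/5 ≈ 40.00%


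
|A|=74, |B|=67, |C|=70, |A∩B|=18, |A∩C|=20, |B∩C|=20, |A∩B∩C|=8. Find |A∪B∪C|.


|A∪B∪C| = 74+67+70-18-20-20+8 = 161

|A∪B∪C| = 161


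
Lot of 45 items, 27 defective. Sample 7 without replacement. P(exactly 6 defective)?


Hypergeometric: C(27,6)×C(18,1)/C(45,7)
= 296010×18/45379620 = 207/1763

P(X=6) = 207/1763 ≈ 11.74%


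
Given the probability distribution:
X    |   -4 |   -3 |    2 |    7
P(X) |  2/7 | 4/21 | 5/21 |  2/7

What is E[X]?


E[X] = Σ x·P(X=x)
= (-4)×(2/7) + (-3)×(4/21) + (2)×(5/21) + (7)×(2/7)
= 16/21

E[X] = 16/21


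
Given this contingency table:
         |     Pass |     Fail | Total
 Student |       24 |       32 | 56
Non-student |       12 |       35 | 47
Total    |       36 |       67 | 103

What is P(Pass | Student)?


P(Pass | Student) = 24/(24+32) = 24/56 = 3/7

P(Pass|Student) = 3/7 ≈ 42.86%


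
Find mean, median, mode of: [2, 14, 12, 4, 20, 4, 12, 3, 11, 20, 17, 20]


Sorted: [2, 3, 4, 4, 11, 12, 12, 14, 17, 20, 20, 20]
Mean = 139/12
Median = 12
Freq: {2: 1, 14: 1, 12: 2, 4: 2, 20: 3, 3: 1, 11: 1, 17: 1}
Mode: [20]

Mean=139/12, Median=12, Mode=20


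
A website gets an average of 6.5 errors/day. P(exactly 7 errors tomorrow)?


Poisson(λ=6.5): P(X=7) = e^(-λ)×λ^k/k!
= e^(-6.5) × 6.5^7 / 7!
≈ 0.001503439193 × 490222.789062 / 5040 ≈ 0.146234

P(X=7) ≈ 0.146234 ≈ 14.62%


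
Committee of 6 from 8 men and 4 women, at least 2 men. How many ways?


Count by #men:
  2M,4W: C(8,2)×C(4,4)=28
  3M,3W: C(8,3)×C(4,3)=224
  4M,2W: C(8,4)×C(4,2)=420
  5M,1W: C(8,5)×C(4,1)=224
  6M,0W: C(8,6)×C(4,0)=28
Total = 924

924


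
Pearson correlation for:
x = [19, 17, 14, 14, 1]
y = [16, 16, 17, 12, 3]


n=5, Σx=65, Σy=64, Σxy=985, Σx²=1043, Σy²=954
r = (5×985 - 65×64)/√((5×1043 - 65²)(5×954 - 64²))
= 765/√(990×674) = 765/√667260 ≈ 765/816.8598 ≈ 0.9365

r ≈ 0.9365


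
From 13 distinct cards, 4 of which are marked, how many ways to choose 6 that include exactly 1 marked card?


Choose 1 of the 4 marked cards and 5 of the other 9 cards:
C(4,1)×C(9,5) = 4×126 = 504

504


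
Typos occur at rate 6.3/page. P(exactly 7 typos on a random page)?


Poisson(λ=6.3): P(X=7) = e^(-λ)×λ^k/k!
= e^(-6.3) × 6.3^7 / 7!
≈ 0.001836304777 × 393898.063917 / 5040 ≈ 0.143515

P(X=7) ≈ 0.143515 ≈ 14.35%


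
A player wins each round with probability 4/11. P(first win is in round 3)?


Geometric: P(X=3) = (1-p)^(k-1)×p = (7/11)^2×4/11 = 196/1331

P(X=3) = 196/1331 ≈ 14.73%


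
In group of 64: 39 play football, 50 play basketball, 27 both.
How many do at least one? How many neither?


|A∪B| = 39+50-27 = 62
Neither = 64-62 = 2

At least one: 62; Neither: 2


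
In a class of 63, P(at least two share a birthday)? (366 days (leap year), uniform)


P(all different) = Π(366-i)/366 for i=0..62
= 0.003452
P(match) = 1 - 0.003452 = 0.996548

P ≈ 0.9965 ≈ 99.65%


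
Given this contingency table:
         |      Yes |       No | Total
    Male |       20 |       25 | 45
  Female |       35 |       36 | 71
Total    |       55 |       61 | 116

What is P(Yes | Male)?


P(Yes | Male) = 20/(20+25) = 20/45 = 4/9

P(Yes|Male) = 4/9 ≈ 44.44%


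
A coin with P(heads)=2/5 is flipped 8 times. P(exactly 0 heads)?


Binomial: P(X=0) = C(8,0)×p^0×(1-p)^8
= 1 × 1 × 6561/390625 = 6561/390625

P(X=0) = 6561/390625 ≈ 1.68%


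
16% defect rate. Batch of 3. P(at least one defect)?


P(all good) = (21/25)^3 = 9261/15625
P(≥1 defect) = 6364/15625

P = 6364/15625 ≈ 40.73%


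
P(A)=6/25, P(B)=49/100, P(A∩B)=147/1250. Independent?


P(A)×P(B) = 147/1250
P(A∩B) = 147/1250
Equal ✓ → Independent

Yes, independent


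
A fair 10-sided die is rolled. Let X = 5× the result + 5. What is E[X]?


E[die] = (1+10)/2 = 11/2
E[X] = 5×11/2 + 5 = 65/2

E[X] = 65/2


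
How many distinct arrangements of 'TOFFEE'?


Letters: 6, freq: {'T': 1, 'O': 1, 'F': 2, 'E': 2}
6!/(1!×1!×2!×2!) = 720/4 = 180

180


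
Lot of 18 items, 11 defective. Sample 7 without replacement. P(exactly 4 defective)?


Hypergeometric: C(11,4)×C(7,3)/C(18,7)
= 330×35/31824 = 1925/5304

P(X=4) = 1925/5304 ≈ 36.29%


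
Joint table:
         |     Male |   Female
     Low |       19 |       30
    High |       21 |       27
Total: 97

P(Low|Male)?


P(Low|Male) = 19/(19+21) = 19/40

P = 19/40 ≈ 47.50%


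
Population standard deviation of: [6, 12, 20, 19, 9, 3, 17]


Mean = 86/7
  (6-86/7)²=1936/49
  (12-86/7)²=4/49
  (20-86/7)²=2916/49
  (19-86/7)²=2209/49
  (9-86/7)²=529/49
  (3-86/7)²=4225/49
  (17-86/7)²=1089/49
Σ(x-μ)² = 1844/7
σ² = (1844/7)/7 = 1844/49

σ = √(1844/49) ≈ 6.1345


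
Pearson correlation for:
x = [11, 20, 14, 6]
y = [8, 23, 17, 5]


n=4, Σx=51, Σy=53, Σxy=816, Σx²=753, Σy²=907
r = (4×816 - 51×53)/√((4×753 - 51²)(4×907 - 53²))
= 561/√(411×819) = 561/√336609 ≈ 561/580.1801 ≈ 0.9669

r ≈ 0.9669


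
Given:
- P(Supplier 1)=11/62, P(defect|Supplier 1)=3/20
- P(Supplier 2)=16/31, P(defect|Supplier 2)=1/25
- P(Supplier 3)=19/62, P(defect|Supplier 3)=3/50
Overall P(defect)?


P(B) = Σ P(B|Aᵢ)×P(Aᵢ)
  3/20×11/62 = 33/1240
  1/25×16/31 = 16/775
  3/50×19/62 = 57/3100
Sum = 407/6200

P(defect) = 407/6200 ≈ 6.56%


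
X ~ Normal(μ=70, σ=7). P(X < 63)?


z = (63-70)/7 = -1.0
P(Z < -1.0) = 0.1587

P(X < 63) ≈ 0.1587


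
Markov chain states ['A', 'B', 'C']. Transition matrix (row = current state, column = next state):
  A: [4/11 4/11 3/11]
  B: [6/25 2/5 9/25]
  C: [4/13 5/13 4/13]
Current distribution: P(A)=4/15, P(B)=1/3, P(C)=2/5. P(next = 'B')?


P(next=B) = Σᵢ P(now=i)×P(i→B)
= 4/15×4/11 + 1/3×2/5 + 2/5×5/13
= 16/165 + 2/15 + 2/13 = 824/2145

P = 824/2145 ≈ 0.3841


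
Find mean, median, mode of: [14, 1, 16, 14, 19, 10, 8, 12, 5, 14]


Sorted: [1, 5, 8, 10, 12, 14, 14, 14, 16, 19]
Mean = 113/10
Median = 13
Freq: {14: 3, 1: 1, 16: 1, 19: 1, 10: 1, 8: 1, 12: 1, 5: 1}
Mode: [14]

Mean=113/10, Median=13, Mode=14


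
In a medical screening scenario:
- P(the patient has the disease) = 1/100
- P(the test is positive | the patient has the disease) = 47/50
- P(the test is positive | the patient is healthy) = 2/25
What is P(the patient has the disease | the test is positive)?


Using Bayes' theorem:
P(A|B) = P(B|A)·P(A) / P(B)

P(the test is positive) = 47/50 × 1/100 + 2/25 × 99/100
= 47/5000 + 99/1250 = 443/5000

P(the patient has the disease|the test is positive) = (47/5000) / (443/5000) = 47/443

P(the patient has the disease|the test is positive) = 47/443 ≈ 10.61%


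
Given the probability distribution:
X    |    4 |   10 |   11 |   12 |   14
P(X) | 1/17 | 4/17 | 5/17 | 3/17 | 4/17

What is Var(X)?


E[X] = 191/17
E[X²] = 2237/17
Var(X) = E[X²] - (E[X])² = 2237/17 - 36481/289 = 1548/289

Var(X) = 1548/289 ≈ 5.3564


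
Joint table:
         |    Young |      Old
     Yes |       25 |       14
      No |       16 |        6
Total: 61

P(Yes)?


P(Yes) = (25+14)/61 = 39/61

P(Yes) = 39/61 ≈ 63.93%


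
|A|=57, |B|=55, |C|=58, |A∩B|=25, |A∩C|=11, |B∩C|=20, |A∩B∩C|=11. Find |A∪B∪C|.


|A∪B∪C| = 57+55+58-25-11-20+11 = 125

|A∪B∪C| = 125


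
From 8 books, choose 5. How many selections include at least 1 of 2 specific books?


Complement: C(8,5) - C(6,5) = 56 - 6 = 50

50


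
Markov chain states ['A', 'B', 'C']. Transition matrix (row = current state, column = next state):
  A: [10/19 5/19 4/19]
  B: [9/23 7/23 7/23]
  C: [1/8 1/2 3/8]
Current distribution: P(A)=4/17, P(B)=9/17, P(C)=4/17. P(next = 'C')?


P(next=C) = Σᵢ P(now=i)×P(i→C)
= 4/17×4/19 + 9/17×7/23 + 4/17×3/8
= 16/323 + 63/391 + 3/34 = 4441/14858

P = 4441/14858 ≈ 0.2989


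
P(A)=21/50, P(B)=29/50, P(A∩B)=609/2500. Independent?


P(A)×P(B) = 609/2500
P(A∩B) = 609/2500
Equal ✓ → Independent

Yes, independent


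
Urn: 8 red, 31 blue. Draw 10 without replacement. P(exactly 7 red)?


Hypergeometric: C(8,7)×C(31,3)/C(39,10)
= 8×4495/635745396 = 290/5126979

P(X=7) = 290/5126979 ≈ 0.01%


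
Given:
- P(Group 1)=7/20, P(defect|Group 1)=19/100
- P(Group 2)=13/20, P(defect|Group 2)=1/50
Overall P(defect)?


P(B) = Σ P(B|Aᵢ)×P(Aᵢ)
  19/100×7/20 = 133/2000
  1/50×13/20 = 13/1000
Sum = 159/2000

P(defect) = 159/2000 ≈ 7.95%


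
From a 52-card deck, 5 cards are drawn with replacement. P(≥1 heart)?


P(not a heart) = 39/52 = 3/4
P(none in 5 draws) = (3/4)^5 = 243/1024
P(≥1 heart) = 1 - 243/1024 = 781/1024

P = 781/1024 ≈ 76.27%


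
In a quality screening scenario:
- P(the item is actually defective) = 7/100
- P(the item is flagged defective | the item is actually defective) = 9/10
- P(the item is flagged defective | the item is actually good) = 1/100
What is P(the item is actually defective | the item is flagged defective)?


Using Bayes' theorem:
P(A|B) = P(B|A)·P(A) / P(B)

P(the item is flagged defective) = 9/10 × 7/100 + 1/100 × 93/100
= 63/1000 + 93/10000 = 723/10000

P(the item is actually defective|the item is flagged defective) = (63/1000) / (723/10000) = 210/241

P(the item is actually defective|the item is flagged defective) = 210/241 ≈ 87.14%


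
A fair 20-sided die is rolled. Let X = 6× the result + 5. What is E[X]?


E[die] = (1+20)/2 = 21/2
E[X] = 6×21/2 + 5 = 68

E[X] = 68


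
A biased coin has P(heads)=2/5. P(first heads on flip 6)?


Geometric: P(X=6) = (1-p)^(k-1)×p = (3/5)^5×2/5 = 486/15625

P(X=6) = 486/15625 ≈ 3.11%


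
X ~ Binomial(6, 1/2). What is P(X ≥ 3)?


P(X ≥ 3) = Σ P(X=i) for i=3..6
P(X=3) = 5/16
P(X=4) = 15/64
P(X=5) = 3/32
P(X=6) = 1/64
Sum = 21/32

P(X ≥ 3) = 21/32 ≈ 65.62%


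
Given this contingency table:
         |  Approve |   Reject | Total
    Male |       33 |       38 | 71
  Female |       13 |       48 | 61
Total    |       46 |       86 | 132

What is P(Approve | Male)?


P(Approve | Male) = 33/(33+38) = 33/71

P(Approve|Male) = 33/71 ≈ 46.48%


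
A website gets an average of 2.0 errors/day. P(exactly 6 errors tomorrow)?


Poisson(λ=2.0): P(X=6) = e^(-λ)×λ^k/k!
= e^(-2.0) × 2.0^6 / 6!
≈ 0.1353352832 × 64 / 720 ≈ 0.012030

P(X=6) ≈ 0.012030 ≈ 1.20%


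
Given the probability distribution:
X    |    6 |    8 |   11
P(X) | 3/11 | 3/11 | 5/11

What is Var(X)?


E[X] = 97/11
E[X²] = 905/11
Var(X) = E[X²] - (E[X])² = 905/11 - 9409/121 = 546/121

Var(X) = 546/121 ≈ 4.5124


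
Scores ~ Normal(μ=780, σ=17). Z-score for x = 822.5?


z = (x - μ)/σ = (822.5 - 780)/17 = 2.5

z = 2.5


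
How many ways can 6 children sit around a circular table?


Circular arrangements of 6 distinct objects: fix one position to break rotational symmetry.
(n-1)! = 5! = 120

120


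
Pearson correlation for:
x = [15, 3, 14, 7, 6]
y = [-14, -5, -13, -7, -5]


n=5, Σx=45, Σy=-44, Σxy=-486, Σx²=515, Σy²=464
r = (5×(-486) - 45×(-44))/√((5×515 - 45²)(5×464 - (-44)²))
= -450/√(550×384) = -450/√211200 ≈ -450/459.5650 ≈ -0.9792

r ≈ -0.9792


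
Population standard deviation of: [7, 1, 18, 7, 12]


Mean = 45/5 = 9
  (7-9)²=4
  (1-9)²=64
  (18-9)²=81
  (7-9)²=4
  (12-9)²=9
Σ(x-μ)² = 162
σ² = 162/5

σ = √(162/5) ≈ 5.6921


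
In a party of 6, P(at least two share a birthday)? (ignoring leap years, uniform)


P(all different) = Π(365-i)/365 for i=0..5
= 0.959538
P(match) = 1 - 0.959538 = 0.040462

P ≈ 0.0405 ≈ 4.05%


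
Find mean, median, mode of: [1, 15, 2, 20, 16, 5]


Sorted: [1, 2, 5, 15, 16, 20]
Mean = 59/6
Median = 10
Freq: {1: 1, 15: 1, 2: 1, 20: 1, 16: 1, 5: 1}
Mode: No mode

Mean=59/6, Median=10, Mode=No mode


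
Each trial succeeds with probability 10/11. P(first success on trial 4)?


Geometric: P(X=4) = (1-p)^(k-1)×p = (1/11)^3×10/11 = 10/14641

P(X=4) = 10/14641 ≈ 0.07%


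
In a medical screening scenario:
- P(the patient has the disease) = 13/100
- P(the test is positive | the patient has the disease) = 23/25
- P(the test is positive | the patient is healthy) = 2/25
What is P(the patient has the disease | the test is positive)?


Using Bayes' theorem:
P(A|B) = P(B|A)·P(A) / P(B)

P(the test is positive) = 23/25 × 13/100 + 2/25 × 87/100
= 299/2500 + 87/1250 = 473/2500

P(the patient has the disease|the test is positive) = (299/2500) / (473/2500) = 299/473

P(the patient has the disease|the test is positive) = 299/473 ≈ 63.21%


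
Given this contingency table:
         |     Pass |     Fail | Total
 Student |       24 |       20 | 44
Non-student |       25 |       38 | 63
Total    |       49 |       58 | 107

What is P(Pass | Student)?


P(Pass | Student) = 24/(24+20) = 24/44 = 6/11

P(Pass|Student) = 6/11 ≈ 54.55%


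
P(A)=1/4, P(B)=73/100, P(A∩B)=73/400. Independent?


P(A)×P(B) = 73/400
P(A∩B) = 73/400
Equal ✓ → Independent

Yes, independent


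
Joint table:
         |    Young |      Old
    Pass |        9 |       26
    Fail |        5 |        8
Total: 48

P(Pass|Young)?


P(Pass|Young) = 9/(9+5) = 9/14

P = 9/14 ≈ 64.29%


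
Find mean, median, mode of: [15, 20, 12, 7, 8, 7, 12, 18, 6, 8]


Sorted: [6, 7, 7, 8, 8, 12, 12, 15, 18, 20]
Mean = 113/10
Median = 10
Freq: {15: 1, 20: 1, 12: 2, 7: 2, 8: 2, 18: 1, 6: 1}
Mode: [7, 8, 12]

Mean=113/10, Median=10, Mode=[7, 8, 12]


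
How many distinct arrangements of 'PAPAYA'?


Letters: 6, freq: {'P': 2, 'A': 3, 'Y': 1}
6!/(2!×3!×1!) = 720/12 = 60

60


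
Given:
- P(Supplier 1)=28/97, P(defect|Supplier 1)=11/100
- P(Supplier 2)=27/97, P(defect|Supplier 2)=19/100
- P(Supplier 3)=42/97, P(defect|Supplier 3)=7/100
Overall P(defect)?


P(B) = Σ P(B|Aᵢ)×P(Aᵢ)
  11/100×28/97 = 77/2425
  19/100×27/97 = 513/9700
  7/100×42/97 = 147/4850
Sum = 223/1940

P(defect) = 223/1940 ≈ 11.49%


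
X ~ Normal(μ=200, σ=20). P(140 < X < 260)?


z₁=(140-200)/20=-3.0, z₂=(260-200)/20=3.0
P = Φ(3.0) - Φ(-3.0) = 0.998650 - 0.001350 = 0.997300 ≈ 0.9973

P(140 < X < 260) ≈ 0.9973


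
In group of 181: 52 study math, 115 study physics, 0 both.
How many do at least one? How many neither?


|A∪B| = 52+115-0 = 167
Neither = 181-167 = 14

At least one: 167; Neither: 14


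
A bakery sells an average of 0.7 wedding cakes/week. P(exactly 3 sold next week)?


Poisson(λ=0.7): P(X=3) = e^(-λ)×λ^k/k!
= e^(-0.7) × 0.7^3 / 3!
≈ 0.4965853038 × 0.343 / 6 ≈ 0.028388

P(X=3) ≈ 0.028388 ≈ 2.84%


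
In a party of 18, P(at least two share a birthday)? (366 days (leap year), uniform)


P(all different) = Π(366-i)/366 for i=0..17
= 0.653862
P(match) = 1 - 0.653862 = 0.346138

P ≈ 0.3461 ≈ 34.61%


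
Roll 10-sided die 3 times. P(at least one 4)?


P(no 4)^3 = (9/10)^3 = 729/1000
P(≥1) = 1 - 729/1000 = 271/1000

P = 271/1000 ≈ 27.10%


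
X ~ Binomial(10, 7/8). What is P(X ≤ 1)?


P(X ≤ 1) = Σ P(X=i) for i=0..1
P(X=0) = 1/1073741824
P(X=1) = 35/536870912
Sum = 71/1073741824

P(X ≤ 1) = 71/1073741824 ≈ 0.00%


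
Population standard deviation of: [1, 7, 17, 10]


Mean = 35/4
  (1-35/4)²=961/16
  (7-35/4)²=49/16
  (17-35/4)²=1089/16
  (10-35/4)²=25/16
Σ(x-μ)² = 531/4
σ² = (531/4)/4 = 531/16

σ = √(531/16) ≈ 5.7609


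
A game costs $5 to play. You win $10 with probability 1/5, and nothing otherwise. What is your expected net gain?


E[gain] = (10-5)×1/5 + (-5)×4/5
= 1 - 4 = -3

Expected net gain = $-3 ≈ $-3.00
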